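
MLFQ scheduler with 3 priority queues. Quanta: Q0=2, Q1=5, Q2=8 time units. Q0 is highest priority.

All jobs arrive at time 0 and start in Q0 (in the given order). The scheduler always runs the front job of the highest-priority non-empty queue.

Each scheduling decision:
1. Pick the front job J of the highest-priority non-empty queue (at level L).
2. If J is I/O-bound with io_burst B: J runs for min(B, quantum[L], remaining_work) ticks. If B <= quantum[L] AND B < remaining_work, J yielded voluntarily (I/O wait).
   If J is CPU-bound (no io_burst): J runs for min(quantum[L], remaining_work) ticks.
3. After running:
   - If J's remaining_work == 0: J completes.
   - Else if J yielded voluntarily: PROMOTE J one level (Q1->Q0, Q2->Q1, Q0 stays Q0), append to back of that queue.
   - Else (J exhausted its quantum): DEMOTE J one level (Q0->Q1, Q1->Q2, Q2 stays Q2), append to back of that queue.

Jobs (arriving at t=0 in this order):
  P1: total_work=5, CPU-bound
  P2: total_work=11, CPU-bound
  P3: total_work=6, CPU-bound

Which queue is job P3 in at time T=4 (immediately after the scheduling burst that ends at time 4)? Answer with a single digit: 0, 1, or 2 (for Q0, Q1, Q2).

Answer: 0

Derivation:
t=0-2: P1@Q0 runs 2, rem=3, quantum used, demote→Q1. Q0=[P2,P3] Q1=[P1] Q2=[]
t=2-4: P2@Q0 runs 2, rem=9, quantum used, demote→Q1. Q0=[P3] Q1=[P1,P2] Q2=[]
t=4-6: P3@Q0 runs 2, rem=4, quantum used, demote→Q1. Q0=[] Q1=[P1,P2,P3] Q2=[]
t=6-9: P1@Q1 runs 3, rem=0, completes. Q0=[] Q1=[P2,P3] Q2=[]
t=9-14: P2@Q1 runs 5, rem=4, quantum used, demote→Q2. Q0=[] Q1=[P3] Q2=[P2]
t=14-18: P3@Q1 runs 4, rem=0, completes. Q0=[] Q1=[] Q2=[P2]
t=18-22: P2@Q2 runs 4, rem=0, completes. Q0=[] Q1=[] Q2=[]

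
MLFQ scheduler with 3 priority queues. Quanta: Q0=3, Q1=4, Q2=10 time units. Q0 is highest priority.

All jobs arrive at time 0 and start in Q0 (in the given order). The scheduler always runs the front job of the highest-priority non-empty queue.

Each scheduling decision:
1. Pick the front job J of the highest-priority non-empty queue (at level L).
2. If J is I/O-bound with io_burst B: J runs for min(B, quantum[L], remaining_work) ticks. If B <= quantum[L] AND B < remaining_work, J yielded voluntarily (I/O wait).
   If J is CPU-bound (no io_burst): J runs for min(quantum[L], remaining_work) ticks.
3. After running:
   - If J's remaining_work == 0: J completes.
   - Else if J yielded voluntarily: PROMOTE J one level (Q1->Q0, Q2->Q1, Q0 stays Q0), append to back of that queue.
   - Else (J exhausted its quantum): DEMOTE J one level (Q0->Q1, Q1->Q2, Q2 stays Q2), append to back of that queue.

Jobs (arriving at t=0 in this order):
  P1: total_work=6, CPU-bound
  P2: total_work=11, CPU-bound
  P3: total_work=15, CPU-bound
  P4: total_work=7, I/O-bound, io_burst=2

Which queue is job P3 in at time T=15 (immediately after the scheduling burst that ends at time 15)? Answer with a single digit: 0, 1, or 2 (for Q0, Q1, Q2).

Answer: 1

Derivation:
t=0-3: P1@Q0 runs 3, rem=3, quantum used, demote→Q1. Q0=[P2,P3,P4] Q1=[P1] Q2=[]
t=3-6: P2@Q0 runs 3, rem=8, quantum used, demote→Q1. Q0=[P3,P4] Q1=[P1,P2] Q2=[]
t=6-9: P3@Q0 runs 3, rem=12, quantum used, demote→Q1. Q0=[P4] Q1=[P1,P2,P3] Q2=[]
t=9-11: P4@Q0 runs 2, rem=5, I/O yield, promote→Q0. Q0=[P4] Q1=[P1,P2,P3] Q2=[]
t=11-13: P4@Q0 runs 2, rem=3, I/O yield, promote→Q0. Q0=[P4] Q1=[P1,P2,P3] Q2=[]
t=13-15: P4@Q0 runs 2, rem=1, I/O yield, promote→Q0. Q0=[P4] Q1=[P1,P2,P3] Q2=[]
t=15-16: P4@Q0 runs 1, rem=0, completes. Q0=[] Q1=[P1,P2,P3] Q2=[]
t=16-19: P1@Q1 runs 3, rem=0, completes. Q0=[] Q1=[P2,P3] Q2=[]
t=19-23: P2@Q1 runs 4, rem=4, quantum used, demote→Q2. Q0=[] Q1=[P3] Q2=[P2]
t=23-27: P3@Q1 runs 4, rem=8, quantum used, demote→Q2. Q0=[] Q1=[] Q2=[P2,P3]
t=27-31: P2@Q2 runs 4, rem=0, completes. Q0=[] Q1=[] Q2=[P3]
t=31-39: P3@Q2 runs 8, rem=0, completes. Q0=[] Q1=[] Q2=[]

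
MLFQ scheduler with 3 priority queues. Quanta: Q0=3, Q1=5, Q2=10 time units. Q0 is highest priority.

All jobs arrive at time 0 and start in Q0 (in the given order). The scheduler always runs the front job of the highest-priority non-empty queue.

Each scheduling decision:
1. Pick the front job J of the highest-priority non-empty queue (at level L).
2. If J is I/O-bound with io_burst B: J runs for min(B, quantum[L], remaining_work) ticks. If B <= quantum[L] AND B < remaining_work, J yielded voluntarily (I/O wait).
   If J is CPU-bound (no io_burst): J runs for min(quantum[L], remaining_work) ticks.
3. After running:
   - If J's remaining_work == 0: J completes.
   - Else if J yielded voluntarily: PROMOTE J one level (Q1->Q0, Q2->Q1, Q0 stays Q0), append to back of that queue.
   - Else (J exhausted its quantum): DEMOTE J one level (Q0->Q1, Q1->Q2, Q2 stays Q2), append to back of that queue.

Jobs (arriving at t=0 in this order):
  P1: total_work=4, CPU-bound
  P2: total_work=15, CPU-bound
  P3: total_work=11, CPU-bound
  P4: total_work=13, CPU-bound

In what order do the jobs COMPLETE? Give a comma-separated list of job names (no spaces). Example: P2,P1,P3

t=0-3: P1@Q0 runs 3, rem=1, quantum used, demote→Q1. Q0=[P2,P3,P4] Q1=[P1] Q2=[]
t=3-6: P2@Q0 runs 3, rem=12, quantum used, demote→Q1. Q0=[P3,P4] Q1=[P1,P2] Q2=[]
t=6-9: P3@Q0 runs 3, rem=8, quantum used, demote→Q1. Q0=[P4] Q1=[P1,P2,P3] Q2=[]
t=9-12: P4@Q0 runs 3, rem=10, quantum used, demote→Q1. Q0=[] Q1=[P1,P2,P3,P4] Q2=[]
t=12-13: P1@Q1 runs 1, rem=0, completes. Q0=[] Q1=[P2,P3,P4] Q2=[]
t=13-18: P2@Q1 runs 5, rem=7, quantum used, demote→Q2. Q0=[] Q1=[P3,P4] Q2=[P2]
t=18-23: P3@Q1 runs 5, rem=3, quantum used, demote→Q2. Q0=[] Q1=[P4] Q2=[P2,P3]
t=23-28: P4@Q1 runs 5, rem=5, quantum used, demote→Q2. Q0=[] Q1=[] Q2=[P2,P3,P4]
t=28-35: P2@Q2 runs 7, rem=0, completes. Q0=[] Q1=[] Q2=[P3,P4]
t=35-38: P3@Q2 runs 3, rem=0, completes. Q0=[] Q1=[] Q2=[P4]
t=38-43: P4@Q2 runs 5, rem=0, completes. Q0=[] Q1=[] Q2=[]

Answer: P1,P2,P3,P4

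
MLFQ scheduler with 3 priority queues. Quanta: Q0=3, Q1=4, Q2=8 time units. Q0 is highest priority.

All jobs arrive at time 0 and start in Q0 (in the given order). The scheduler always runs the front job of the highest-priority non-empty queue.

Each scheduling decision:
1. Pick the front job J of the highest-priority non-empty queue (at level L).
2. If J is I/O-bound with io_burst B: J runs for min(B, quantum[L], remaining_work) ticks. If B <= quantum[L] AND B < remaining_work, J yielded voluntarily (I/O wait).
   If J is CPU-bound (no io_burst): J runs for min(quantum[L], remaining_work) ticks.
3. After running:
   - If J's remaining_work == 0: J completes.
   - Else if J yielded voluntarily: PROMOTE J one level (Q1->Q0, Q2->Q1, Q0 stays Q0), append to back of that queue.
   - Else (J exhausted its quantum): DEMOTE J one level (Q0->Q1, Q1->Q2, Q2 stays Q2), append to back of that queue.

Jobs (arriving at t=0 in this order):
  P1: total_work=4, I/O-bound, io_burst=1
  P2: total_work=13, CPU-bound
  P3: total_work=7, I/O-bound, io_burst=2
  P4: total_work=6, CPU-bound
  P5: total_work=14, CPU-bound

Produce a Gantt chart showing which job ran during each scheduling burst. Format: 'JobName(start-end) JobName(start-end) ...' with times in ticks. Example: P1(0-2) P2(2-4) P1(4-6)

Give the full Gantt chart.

Answer: P1(0-1) P2(1-4) P3(4-6) P4(6-9) P5(9-12) P1(12-13) P3(13-15) P1(15-16) P3(16-18) P1(18-19) P3(19-20) P2(20-24) P4(24-27) P5(27-31) P2(31-37) P5(37-44)

Derivation:
t=0-1: P1@Q0 runs 1, rem=3, I/O yield, promote→Q0. Q0=[P2,P3,P4,P5,P1] Q1=[] Q2=[]
t=1-4: P2@Q0 runs 3, rem=10, quantum used, demote→Q1. Q0=[P3,P4,P5,P1] Q1=[P2] Q2=[]
t=4-6: P3@Q0 runs 2, rem=5, I/O yield, promote→Q0. Q0=[P4,P5,P1,P3] Q1=[P2] Q2=[]
t=6-9: P4@Q0 runs 3, rem=3, quantum used, demote→Q1. Q0=[P5,P1,P3] Q1=[P2,P4] Q2=[]
t=9-12: P5@Q0 runs 3, rem=11, quantum used, demote→Q1. Q0=[P1,P3] Q1=[P2,P4,P5] Q2=[]
t=12-13: P1@Q0 runs 1, rem=2, I/O yield, promote→Q0. Q0=[P3,P1] Q1=[P2,P4,P5] Q2=[]
t=13-15: P3@Q0 runs 2, rem=3, I/O yield, promote→Q0. Q0=[P1,P3] Q1=[P2,P4,P5] Q2=[]
t=15-16: P1@Q0 runs 1, rem=1, I/O yield, promote→Q0. Q0=[P3,P1] Q1=[P2,P4,P5] Q2=[]
t=16-18: P3@Q0 runs 2, rem=1, I/O yield, promote→Q0. Q0=[P1,P3] Q1=[P2,P4,P5] Q2=[]
t=18-19: P1@Q0 runs 1, rem=0, completes. Q0=[P3] Q1=[P2,P4,P5] Q2=[]
t=19-20: P3@Q0 runs 1, rem=0, completes. Q0=[] Q1=[P2,P4,P5] Q2=[]
t=20-24: P2@Q1 runs 4, rem=6, quantum used, demote→Q2. Q0=[] Q1=[P4,P5] Q2=[P2]
t=24-27: P4@Q1 runs 3, rem=0, completes. Q0=[] Q1=[P5] Q2=[P2]
t=27-31: P5@Q1 runs 4, rem=7, quantum used, demote→Q2. Q0=[] Q1=[] Q2=[P2,P5]
t=31-37: P2@Q2 runs 6, rem=0, completes. Q0=[] Q1=[] Q2=[P5]
t=37-44: P5@Q2 runs 7, rem=0, completes. Q0=[] Q1=[] Q2=[]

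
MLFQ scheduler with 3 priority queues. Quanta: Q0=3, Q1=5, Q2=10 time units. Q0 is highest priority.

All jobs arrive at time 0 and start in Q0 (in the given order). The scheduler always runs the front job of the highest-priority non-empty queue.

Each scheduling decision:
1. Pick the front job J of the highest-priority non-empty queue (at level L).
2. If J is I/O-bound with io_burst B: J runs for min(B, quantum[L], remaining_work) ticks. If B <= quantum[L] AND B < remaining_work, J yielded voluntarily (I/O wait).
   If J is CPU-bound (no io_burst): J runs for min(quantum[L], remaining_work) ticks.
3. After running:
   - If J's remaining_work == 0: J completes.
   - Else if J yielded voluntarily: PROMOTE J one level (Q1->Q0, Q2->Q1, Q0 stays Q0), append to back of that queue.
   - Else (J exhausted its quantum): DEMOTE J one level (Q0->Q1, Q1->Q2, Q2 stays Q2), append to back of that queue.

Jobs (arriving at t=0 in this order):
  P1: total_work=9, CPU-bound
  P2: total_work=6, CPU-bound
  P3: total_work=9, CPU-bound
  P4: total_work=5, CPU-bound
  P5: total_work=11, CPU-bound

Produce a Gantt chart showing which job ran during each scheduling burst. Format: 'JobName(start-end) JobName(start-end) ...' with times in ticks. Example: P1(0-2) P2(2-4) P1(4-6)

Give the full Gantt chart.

t=0-3: P1@Q0 runs 3, rem=6, quantum used, demote→Q1. Q0=[P2,P3,P4,P5] Q1=[P1] Q2=[]
t=3-6: P2@Q0 runs 3, rem=3, quantum used, demote→Q1. Q0=[P3,P4,P5] Q1=[P1,P2] Q2=[]
t=6-9: P3@Q0 runs 3, rem=6, quantum used, demote→Q1. Q0=[P4,P5] Q1=[P1,P2,P3] Q2=[]
t=9-12: P4@Q0 runs 3, rem=2, quantum used, demote→Q1. Q0=[P5] Q1=[P1,P2,P3,P4] Q2=[]
t=12-15: P5@Q0 runs 3, rem=8, quantum used, demote→Q1. Q0=[] Q1=[P1,P2,P3,P4,P5] Q2=[]
t=15-20: P1@Q1 runs 5, rem=1, quantum used, demote→Q2. Q0=[] Q1=[P2,P3,P4,P5] Q2=[P1]
t=20-23: P2@Q1 runs 3, rem=0, completes. Q0=[] Q1=[P3,P4,P5] Q2=[P1]
t=23-28: P3@Q1 runs 5, rem=1, quantum used, demote→Q2. Q0=[] Q1=[P4,P5] Q2=[P1,P3]
t=28-30: P4@Q1 runs 2, rem=0, completes. Q0=[] Q1=[P5] Q2=[P1,P3]
t=30-35: P5@Q1 runs 5, rem=3, quantum used, demote→Q2. Q0=[] Q1=[] Q2=[P1,P3,P5]
t=35-36: P1@Q2 runs 1, rem=0, completes. Q0=[] Q1=[] Q2=[P3,P5]
t=36-37: P3@Q2 runs 1, rem=0, completes. Q0=[] Q1=[] Q2=[P5]
t=37-40: P5@Q2 runs 3, rem=0, completes. Q0=[] Q1=[] Q2=[]

Answer: P1(0-3) P2(3-6) P3(6-9) P4(9-12) P5(12-15) P1(15-20) P2(20-23) P3(23-28) P4(28-30) P5(30-35) P1(35-36) P3(36-37) P5(37-40)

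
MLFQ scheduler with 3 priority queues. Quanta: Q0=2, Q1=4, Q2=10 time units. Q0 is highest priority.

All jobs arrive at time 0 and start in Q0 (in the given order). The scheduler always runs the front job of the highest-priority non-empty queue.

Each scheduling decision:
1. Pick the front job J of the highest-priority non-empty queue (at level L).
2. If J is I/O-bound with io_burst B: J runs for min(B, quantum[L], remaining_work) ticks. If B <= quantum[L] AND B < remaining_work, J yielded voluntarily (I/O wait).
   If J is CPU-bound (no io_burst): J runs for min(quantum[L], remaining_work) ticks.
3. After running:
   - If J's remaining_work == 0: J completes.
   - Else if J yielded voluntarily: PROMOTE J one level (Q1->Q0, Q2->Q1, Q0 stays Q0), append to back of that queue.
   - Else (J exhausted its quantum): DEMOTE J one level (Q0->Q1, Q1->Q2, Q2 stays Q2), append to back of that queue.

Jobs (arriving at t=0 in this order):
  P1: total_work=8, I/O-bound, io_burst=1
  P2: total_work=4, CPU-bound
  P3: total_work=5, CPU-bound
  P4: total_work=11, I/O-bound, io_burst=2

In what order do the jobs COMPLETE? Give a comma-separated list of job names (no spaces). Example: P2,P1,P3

Answer: P4,P1,P2,P3

Derivation:
t=0-1: P1@Q0 runs 1, rem=7, I/O yield, promote→Q0. Q0=[P2,P3,P4,P1] Q1=[] Q2=[]
t=1-3: P2@Q0 runs 2, rem=2, quantum used, demote→Q1. Q0=[P3,P4,P1] Q1=[P2] Q2=[]
t=3-5: P3@Q0 runs 2, rem=3, quantum used, demote→Q1. Q0=[P4,P1] Q1=[P2,P3] Q2=[]
t=5-7: P4@Q0 runs 2, rem=9, I/O yield, promote→Q0. Q0=[P1,P4] Q1=[P2,P3] Q2=[]
t=7-8: P1@Q0 runs 1, rem=6, I/O yield, promote→Q0. Q0=[P4,P1] Q1=[P2,P3] Q2=[]
t=8-10: P4@Q0 runs 2, rem=7, I/O yield, promote→Q0. Q0=[P1,P4] Q1=[P2,P3] Q2=[]
t=10-11: P1@Q0 runs 1, rem=5, I/O yield, promote→Q0. Q0=[P4,P1] Q1=[P2,P3] Q2=[]
t=11-13: P4@Q0 runs 2, rem=5, I/O yield, promote→Q0. Q0=[P1,P4] Q1=[P2,P3] Q2=[]
t=13-14: P1@Q0 runs 1, rem=4, I/O yield, promote→Q0. Q0=[P4,P1] Q1=[P2,P3] Q2=[]
t=14-16: P4@Q0 runs 2, rem=3, I/O yield, promote→Q0. Q0=[P1,P4] Q1=[P2,P3] Q2=[]
t=16-17: P1@Q0 runs 1, rem=3, I/O yield, promote→Q0. Q0=[P4,P1] Q1=[P2,P3] Q2=[]
t=17-19: P4@Q0 runs 2, rem=1, I/O yield, promote→Q0. Q0=[P1,P4] Q1=[P2,P3] Q2=[]
t=19-20: P1@Q0 runs 1, rem=2, I/O yield, promote→Q0. Q0=[P4,P1] Q1=[P2,P3] Q2=[]
t=20-21: P4@Q0 runs 1, rem=0, completes. Q0=[P1] Q1=[P2,P3] Q2=[]
t=21-22: P1@Q0 runs 1, rem=1, I/O yield, promote→Q0. Q0=[P1] Q1=[P2,P3] Q2=[]
t=22-23: P1@Q0 runs 1, rem=0, completes. Q0=[] Q1=[P2,P3] Q2=[]
t=23-25: P2@Q1 runs 2, rem=0, completes. Q0=[] Q1=[P3] Q2=[]
t=25-28: P3@Q1 runs 3, rem=0, completes. Q0=[] Q1=[] Q2=[]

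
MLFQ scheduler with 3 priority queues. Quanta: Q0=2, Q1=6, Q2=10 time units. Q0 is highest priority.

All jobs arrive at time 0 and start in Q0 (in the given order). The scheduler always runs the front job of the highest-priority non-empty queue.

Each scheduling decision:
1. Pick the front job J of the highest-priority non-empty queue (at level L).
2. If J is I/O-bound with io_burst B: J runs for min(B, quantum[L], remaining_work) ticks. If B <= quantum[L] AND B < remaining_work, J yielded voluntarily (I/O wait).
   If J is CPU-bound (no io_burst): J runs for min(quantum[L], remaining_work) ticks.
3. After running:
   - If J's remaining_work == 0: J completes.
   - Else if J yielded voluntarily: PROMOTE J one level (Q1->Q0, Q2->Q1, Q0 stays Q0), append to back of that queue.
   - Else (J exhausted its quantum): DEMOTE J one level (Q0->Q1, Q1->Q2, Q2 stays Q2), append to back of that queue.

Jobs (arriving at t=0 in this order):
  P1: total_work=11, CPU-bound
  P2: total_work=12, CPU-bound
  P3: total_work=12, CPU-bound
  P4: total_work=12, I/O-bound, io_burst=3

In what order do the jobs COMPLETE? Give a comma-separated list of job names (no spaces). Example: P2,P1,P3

Answer: P4,P1,P2,P3

Derivation:
t=0-2: P1@Q0 runs 2, rem=9, quantum used, demote→Q1. Q0=[P2,P3,P4] Q1=[P1] Q2=[]
t=2-4: P2@Q0 runs 2, rem=10, quantum used, demote→Q1. Q0=[P3,P4] Q1=[P1,P2] Q2=[]
t=4-6: P3@Q0 runs 2, rem=10, quantum used, demote→Q1. Q0=[P4] Q1=[P1,P2,P3] Q2=[]
t=6-8: P4@Q0 runs 2, rem=10, quantum used, demote→Q1. Q0=[] Q1=[P1,P2,P3,P4] Q2=[]
t=8-14: P1@Q1 runs 6, rem=3, quantum used, demote→Q2. Q0=[] Q1=[P2,P3,P4] Q2=[P1]
t=14-20: P2@Q1 runs 6, rem=4, quantum used, demote→Q2. Q0=[] Q1=[P3,P4] Q2=[P1,P2]
t=20-26: P3@Q1 runs 6, rem=4, quantum used, demote→Q2. Q0=[] Q1=[P4] Q2=[P1,P2,P3]
t=26-29: P4@Q1 runs 3, rem=7, I/O yield, promote→Q0. Q0=[P4] Q1=[] Q2=[P1,P2,P3]
t=29-31: P4@Q0 runs 2, rem=5, quantum used, demote→Q1. Q0=[] Q1=[P4] Q2=[P1,P2,P3]
t=31-34: P4@Q1 runs 3, rem=2, I/O yield, promote→Q0. Q0=[P4] Q1=[] Q2=[P1,P2,P3]
t=34-36: P4@Q0 runs 2, rem=0, completes. Q0=[] Q1=[] Q2=[P1,P2,P3]
t=36-39: P1@Q2 runs 3, rem=0, completes. Q0=[] Q1=[] Q2=[P2,P3]
t=39-43: P2@Q2 runs 4, rem=0, completes. Q0=[] Q1=[] Q2=[P3]
t=43-47: P3@Q2 runs 4, rem=0, completes. Q0=[] Q1=[] Q2=[]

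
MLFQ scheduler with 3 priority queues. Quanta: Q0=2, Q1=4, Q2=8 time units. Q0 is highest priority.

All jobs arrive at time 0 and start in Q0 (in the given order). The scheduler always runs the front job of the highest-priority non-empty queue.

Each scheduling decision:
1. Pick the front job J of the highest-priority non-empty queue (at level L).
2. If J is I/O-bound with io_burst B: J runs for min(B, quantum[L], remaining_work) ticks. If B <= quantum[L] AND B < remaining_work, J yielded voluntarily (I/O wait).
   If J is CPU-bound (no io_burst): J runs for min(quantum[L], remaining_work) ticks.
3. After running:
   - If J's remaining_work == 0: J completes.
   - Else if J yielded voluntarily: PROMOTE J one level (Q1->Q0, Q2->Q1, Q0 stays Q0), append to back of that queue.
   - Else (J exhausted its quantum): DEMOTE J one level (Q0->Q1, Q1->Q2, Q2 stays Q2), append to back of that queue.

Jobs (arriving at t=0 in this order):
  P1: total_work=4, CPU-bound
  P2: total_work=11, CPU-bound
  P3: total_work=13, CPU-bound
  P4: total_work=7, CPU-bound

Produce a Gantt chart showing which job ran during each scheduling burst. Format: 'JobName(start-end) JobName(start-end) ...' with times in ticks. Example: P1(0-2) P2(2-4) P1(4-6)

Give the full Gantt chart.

t=0-2: P1@Q0 runs 2, rem=2, quantum used, demote→Q1. Q0=[P2,P3,P4] Q1=[P1] Q2=[]
t=2-4: P2@Q0 runs 2, rem=9, quantum used, demote→Q1. Q0=[P3,P4] Q1=[P1,P2] Q2=[]
t=4-6: P3@Q0 runs 2, rem=11, quantum used, demote→Q1. Q0=[P4] Q1=[P1,P2,P3] Q2=[]
t=6-8: P4@Q0 runs 2, rem=5, quantum used, demote→Q1. Q0=[] Q1=[P1,P2,P3,P4] Q2=[]
t=8-10: P1@Q1 runs 2, rem=0, completes. Q0=[] Q1=[P2,P3,P4] Q2=[]
t=10-14: P2@Q1 runs 4, rem=5, quantum used, demote→Q2. Q0=[] Q1=[P3,P4] Q2=[P2]
t=14-18: P3@Q1 runs 4, rem=7, quantum used, demote→Q2. Q0=[] Q1=[P4] Q2=[P2,P3]
t=18-22: P4@Q1 runs 4, rem=1, quantum used, demote→Q2. Q0=[] Q1=[] Q2=[P2,P3,P4]
t=22-27: P2@Q2 runs 5, rem=0, completes. Q0=[] Q1=[] Q2=[P3,P4]
t=27-34: P3@Q2 runs 7, rem=0, completes. Q0=[] Q1=[] Q2=[P4]
t=34-35: P4@Q2 runs 1, rem=0, completes. Q0=[] Q1=[] Q2=[]

Answer: P1(0-2) P2(2-4) P3(4-6) P4(6-8) P1(8-10) P2(10-14) P3(14-18) P4(18-22) P2(22-27) P3(27-34) P4(34-35)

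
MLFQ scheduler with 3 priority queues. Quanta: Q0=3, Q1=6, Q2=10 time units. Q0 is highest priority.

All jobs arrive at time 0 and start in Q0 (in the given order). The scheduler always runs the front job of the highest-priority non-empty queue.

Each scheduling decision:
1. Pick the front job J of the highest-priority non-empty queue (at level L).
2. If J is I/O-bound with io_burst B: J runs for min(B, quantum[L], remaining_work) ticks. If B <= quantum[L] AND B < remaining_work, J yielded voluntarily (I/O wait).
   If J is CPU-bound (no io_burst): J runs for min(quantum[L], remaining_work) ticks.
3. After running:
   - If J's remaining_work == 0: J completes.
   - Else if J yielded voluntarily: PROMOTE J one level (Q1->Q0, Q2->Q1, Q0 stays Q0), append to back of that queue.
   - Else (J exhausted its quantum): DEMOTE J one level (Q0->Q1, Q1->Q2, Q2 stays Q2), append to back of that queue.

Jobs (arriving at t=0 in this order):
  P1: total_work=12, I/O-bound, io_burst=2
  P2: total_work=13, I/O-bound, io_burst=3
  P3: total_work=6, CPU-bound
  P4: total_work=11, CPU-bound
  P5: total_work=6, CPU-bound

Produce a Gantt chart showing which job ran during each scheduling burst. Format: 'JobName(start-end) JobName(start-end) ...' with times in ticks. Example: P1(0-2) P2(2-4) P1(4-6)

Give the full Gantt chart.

t=0-2: P1@Q0 runs 2, rem=10, I/O yield, promote→Q0. Q0=[P2,P3,P4,P5,P1] Q1=[] Q2=[]
t=2-5: P2@Q0 runs 3, rem=10, I/O yield, promote→Q0. Q0=[P3,P4,P5,P1,P2] Q1=[] Q2=[]
t=5-8: P3@Q0 runs 3, rem=3, quantum used, demote→Q1. Q0=[P4,P5,P1,P2] Q1=[P3] Q2=[]
t=8-11: P4@Q0 runs 3, rem=8, quantum used, demote→Q1. Q0=[P5,P1,P2] Q1=[P3,P4] Q2=[]
t=11-14: P5@Q0 runs 3, rem=3, quantum used, demote→Q1. Q0=[P1,P2] Q1=[P3,P4,P5] Q2=[]
t=14-16: P1@Q0 runs 2, rem=8, I/O yield, promote→Q0. Q0=[P2,P1] Q1=[P3,P4,P5] Q2=[]
t=16-19: P2@Q0 runs 3, rem=7, I/O yield, promote→Q0. Q0=[P1,P2] Q1=[P3,P4,P5] Q2=[]
t=19-21: P1@Q0 runs 2, rem=6, I/O yield, promote→Q0. Q0=[P2,P1] Q1=[P3,P4,P5] Q2=[]
t=21-24: P2@Q0 runs 3, rem=4, I/O yield, promote→Q0. Q0=[P1,P2] Q1=[P3,P4,P5] Q2=[]
t=24-26: P1@Q0 runs 2, rem=4, I/O yield, promote→Q0. Q0=[P2,P1] Q1=[P3,P4,P5] Q2=[]
t=26-29: P2@Q0 runs 3, rem=1, I/O yield, promote→Q0. Q0=[P1,P2] Q1=[P3,P4,P5] Q2=[]
t=29-31: P1@Q0 runs 2, rem=2, I/O yield, promote→Q0. Q0=[P2,P1] Q1=[P3,P4,P5] Q2=[]
t=31-32: P2@Q0 runs 1, rem=0, completes. Q0=[P1] Q1=[P3,P4,P5] Q2=[]
t=32-34: P1@Q0 runs 2, rem=0, completes. Q0=[] Q1=[P3,P4,P5] Q2=[]
t=34-37: P3@Q1 runs 3, rem=0, completes. Q0=[] Q1=[P4,P5] Q2=[]
t=37-43: P4@Q1 runs 6, rem=2, quantum used, demote→Q2. Q0=[] Q1=[P5] Q2=[P4]
t=43-46: P5@Q1 runs 3, rem=0, completes. Q0=[] Q1=[] Q2=[P4]
t=46-48: P4@Q2 runs 2, rem=0, completes. Q0=[] Q1=[] Q2=[]

Answer: P1(0-2) P2(2-5) P3(5-8) P4(8-11) P5(11-14) P1(14-16) P2(16-19) P1(19-21) P2(21-24) P1(24-26) P2(26-29) P1(29-31) P2(31-32) P1(32-34) P3(34-37) P4(37-43) P5(43-46) P4(46-48)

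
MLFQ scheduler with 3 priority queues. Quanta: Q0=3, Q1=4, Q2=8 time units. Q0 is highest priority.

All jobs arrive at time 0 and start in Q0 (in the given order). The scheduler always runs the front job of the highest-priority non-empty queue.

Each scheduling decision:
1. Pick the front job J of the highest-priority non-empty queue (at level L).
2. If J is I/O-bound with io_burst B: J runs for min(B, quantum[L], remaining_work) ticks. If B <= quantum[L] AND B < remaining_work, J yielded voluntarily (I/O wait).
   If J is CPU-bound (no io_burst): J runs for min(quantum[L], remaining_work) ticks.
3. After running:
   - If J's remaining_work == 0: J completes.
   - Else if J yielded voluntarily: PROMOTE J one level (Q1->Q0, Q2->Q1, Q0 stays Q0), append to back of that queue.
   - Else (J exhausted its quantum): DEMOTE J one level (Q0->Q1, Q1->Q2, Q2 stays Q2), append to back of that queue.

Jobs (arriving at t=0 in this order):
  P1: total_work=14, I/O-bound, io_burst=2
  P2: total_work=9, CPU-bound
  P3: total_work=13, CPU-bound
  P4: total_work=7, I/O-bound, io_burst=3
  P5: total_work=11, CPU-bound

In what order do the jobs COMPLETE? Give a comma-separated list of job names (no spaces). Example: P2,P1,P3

Answer: P4,P1,P2,P3,P5

Derivation:
t=0-2: P1@Q0 runs 2, rem=12, I/O yield, promote→Q0. Q0=[P2,P3,P4,P5,P1] Q1=[] Q2=[]
t=2-5: P2@Q0 runs 3, rem=6, quantum used, demote→Q1. Q0=[P3,P4,P5,P1] Q1=[P2] Q2=[]
t=5-8: P3@Q0 runs 3, rem=10, quantum used, demote→Q1. Q0=[P4,P5,P1] Q1=[P2,P3] Q2=[]
t=8-11: P4@Q0 runs 3, rem=4, I/O yield, promote→Q0. Q0=[P5,P1,P4] Q1=[P2,P3] Q2=[]
t=11-14: P5@Q0 runs 3, rem=8, quantum used, demote→Q1. Q0=[P1,P4] Q1=[P2,P3,P5] Q2=[]
t=14-16: P1@Q0 runs 2, rem=10, I/O yield, promote→Q0. Q0=[P4,P1] Q1=[P2,P3,P5] Q2=[]
t=16-19: P4@Q0 runs 3, rem=1, I/O yield, promote→Q0. Q0=[P1,P4] Q1=[P2,P3,P5] Q2=[]
t=19-21: P1@Q0 runs 2, rem=8, I/O yield, promote→Q0. Q0=[P4,P1] Q1=[P2,P3,P5] Q2=[]
t=21-22: P4@Q0 runs 1, rem=0, completes. Q0=[P1] Q1=[P2,P3,P5] Q2=[]
t=22-24: P1@Q0 runs 2, rem=6, I/O yield, promote→Q0. Q0=[P1] Q1=[P2,P3,P5] Q2=[]
t=24-26: P1@Q0 runs 2, rem=4, I/O yield, promote→Q0. Q0=[P1] Q1=[P2,P3,P5] Q2=[]
t=26-28: P1@Q0 runs 2, rem=2, I/O yield, promote→Q0. Q0=[P1] Q1=[P2,P3,P5] Q2=[]
t=28-30: P1@Q0 runs 2, rem=0, completes. Q0=[] Q1=[P2,P3,P5] Q2=[]
t=30-34: P2@Q1 runs 4, rem=2, quantum used, demote→Q2. Q0=[] Q1=[P3,P5] Q2=[P2]
t=34-38: P3@Q1 runs 4, rem=6, quantum used, demote→Q2. Q0=[] Q1=[P5] Q2=[P2,P3]
t=38-42: P5@Q1 runs 4, rem=4, quantum used, demote→Q2. Q0=[] Q1=[] Q2=[P2,P3,P5]
t=42-44: P2@Q2 runs 2, rem=0, completes. Q0=[] Q1=[] Q2=[P3,P5]
t=44-50: P3@Q2 runs 6, rem=0, completes. Q0=[] Q1=[] Q2=[P5]
t=50-54: P5@Q2 runs 4, rem=0, completes. Q0=[] Q1=[] Q2=[]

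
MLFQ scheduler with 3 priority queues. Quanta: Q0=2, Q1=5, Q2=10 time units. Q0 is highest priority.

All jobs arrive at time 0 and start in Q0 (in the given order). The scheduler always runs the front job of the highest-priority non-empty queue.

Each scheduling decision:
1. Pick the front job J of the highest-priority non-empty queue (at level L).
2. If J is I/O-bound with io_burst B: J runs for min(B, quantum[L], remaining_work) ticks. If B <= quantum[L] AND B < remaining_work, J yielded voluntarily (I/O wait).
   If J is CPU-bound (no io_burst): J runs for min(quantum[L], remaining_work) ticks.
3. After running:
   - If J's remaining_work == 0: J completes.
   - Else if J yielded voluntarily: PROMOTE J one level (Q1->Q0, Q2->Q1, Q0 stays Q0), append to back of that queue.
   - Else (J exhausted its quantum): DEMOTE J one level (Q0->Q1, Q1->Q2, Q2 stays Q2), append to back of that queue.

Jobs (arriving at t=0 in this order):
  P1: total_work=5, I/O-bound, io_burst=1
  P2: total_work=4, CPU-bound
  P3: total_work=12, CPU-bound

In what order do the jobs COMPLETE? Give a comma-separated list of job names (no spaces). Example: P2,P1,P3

Answer: P1,P2,P3

Derivation:
t=0-1: P1@Q0 runs 1, rem=4, I/O yield, promote→Q0. Q0=[P2,P3,P1] Q1=[] Q2=[]
t=1-3: P2@Q0 runs 2, rem=2, quantum used, demote→Q1. Q0=[P3,P1] Q1=[P2] Q2=[]
t=3-5: P3@Q0 runs 2, rem=10, quantum used, demote→Q1. Q0=[P1] Q1=[P2,P3] Q2=[]
t=5-6: P1@Q0 runs 1, rem=3, I/O yield, promote→Q0. Q0=[P1] Q1=[P2,P3] Q2=[]
t=6-7: P1@Q0 runs 1, rem=2, I/O yield, promote→Q0. Q0=[P1] Q1=[P2,P3] Q2=[]
t=7-8: P1@Q0 runs 1, rem=1, I/O yield, promote→Q0. Q0=[P1] Q1=[P2,P3] Q2=[]
t=8-9: P1@Q0 runs 1, rem=0, completes. Q0=[] Q1=[P2,P3] Q2=[]
t=9-11: P2@Q1 runs 2, rem=0, completes. Q0=[] Q1=[P3] Q2=[]
t=11-16: P3@Q1 runs 5, rem=5, quantum used, demote→Q2. Q0=[] Q1=[] Q2=[P3]
t=16-21: P3@Q2 runs 5, rem=0, completes. Q0=[] Q1=[] Q2=[]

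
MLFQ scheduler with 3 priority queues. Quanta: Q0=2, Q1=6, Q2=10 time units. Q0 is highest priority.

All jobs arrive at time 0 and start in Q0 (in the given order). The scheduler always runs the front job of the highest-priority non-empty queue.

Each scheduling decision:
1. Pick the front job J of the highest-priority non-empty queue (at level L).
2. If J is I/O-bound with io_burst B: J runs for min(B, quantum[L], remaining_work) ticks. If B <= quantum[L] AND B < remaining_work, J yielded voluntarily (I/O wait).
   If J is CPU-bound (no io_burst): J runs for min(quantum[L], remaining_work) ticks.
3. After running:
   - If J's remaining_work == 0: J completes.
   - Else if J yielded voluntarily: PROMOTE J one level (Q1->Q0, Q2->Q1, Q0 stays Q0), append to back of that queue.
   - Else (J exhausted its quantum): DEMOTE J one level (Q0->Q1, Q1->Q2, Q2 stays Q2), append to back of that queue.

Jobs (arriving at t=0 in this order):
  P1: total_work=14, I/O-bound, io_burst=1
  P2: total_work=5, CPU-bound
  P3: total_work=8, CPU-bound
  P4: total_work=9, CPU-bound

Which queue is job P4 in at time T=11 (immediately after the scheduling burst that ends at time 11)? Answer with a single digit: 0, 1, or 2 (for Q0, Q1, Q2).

Answer: 1

Derivation:
t=0-1: P1@Q0 runs 1, rem=13, I/O yield, promote→Q0. Q0=[P2,P3,P4,P1] Q1=[] Q2=[]
t=1-3: P2@Q0 runs 2, rem=3, quantum used, demote→Q1. Q0=[P3,P4,P1] Q1=[P2] Q2=[]
t=3-5: P3@Q0 runs 2, rem=6, quantum used, demote→Q1. Q0=[P4,P1] Q1=[P2,P3] Q2=[]
t=5-7: P4@Q0 runs 2, rem=7, quantum used, demote→Q1. Q0=[P1] Q1=[P2,P3,P4] Q2=[]
t=7-8: P1@Q0 runs 1, rem=12, I/O yield, promote→Q0. Q0=[P1] Q1=[P2,P3,P4] Q2=[]
t=8-9: P1@Q0 runs 1, rem=11, I/O yield, promote→Q0. Q0=[P1] Q1=[P2,P3,P4] Q2=[]
t=9-10: P1@Q0 runs 1, rem=10, I/O yield, promote→Q0. Q0=[P1] Q1=[P2,P3,P4] Q2=[]
t=10-11: P1@Q0 runs 1, rem=9, I/O yield, promote→Q0. Q0=[P1] Q1=[P2,P3,P4] Q2=[]
t=11-12: P1@Q0 runs 1, rem=8, I/O yield, promote→Q0. Q0=[P1] Q1=[P2,P3,P4] Q2=[]
t=12-13: P1@Q0 runs 1, rem=7, I/O yield, promote→Q0. Q0=[P1] Q1=[P2,P3,P4] Q2=[]
t=13-14: P1@Q0 runs 1, rem=6, I/O yield, promote→Q0. Q0=[P1] Q1=[P2,P3,P4] Q2=[]
t=14-15: P1@Q0 runs 1, rem=5, I/O yield, promote→Q0. Q0=[P1] Q1=[P2,P3,P4] Q2=[]
t=15-16: P1@Q0 runs 1, rem=4, I/O yield, promote→Q0. Q0=[P1] Q1=[P2,P3,P4] Q2=[]
t=16-17: P1@Q0 runs 1, rem=3, I/O yield, promote→Q0. Q0=[P1] Q1=[P2,P3,P4] Q2=[]
t=17-18: P1@Q0 runs 1, rem=2, I/O yield, promote→Q0. Q0=[P1] Q1=[P2,P3,P4] Q2=[]
t=18-19: P1@Q0 runs 1, rem=1, I/O yield, promote→Q0. Q0=[P1] Q1=[P2,P3,P4] Q2=[]
t=19-20: P1@Q0 runs 1, rem=0, completes. Q0=[] Q1=[P2,P3,P4] Q2=[]
t=20-23: P2@Q1 runs 3, rem=0, completes. Q0=[] Q1=[P3,P4] Q2=[]
t=23-29: P3@Q1 runs 6, rem=0, completes. Q0=[] Q1=[P4] Q2=[]
t=29-35: P4@Q1 runs 6, rem=1, quantum used, demote→Q2. Q0=[] Q1=[] Q2=[P4]
t=35-36: P4@Q2 runs 1, rem=0, completes. Q0=[] Q1=[] Q2=[]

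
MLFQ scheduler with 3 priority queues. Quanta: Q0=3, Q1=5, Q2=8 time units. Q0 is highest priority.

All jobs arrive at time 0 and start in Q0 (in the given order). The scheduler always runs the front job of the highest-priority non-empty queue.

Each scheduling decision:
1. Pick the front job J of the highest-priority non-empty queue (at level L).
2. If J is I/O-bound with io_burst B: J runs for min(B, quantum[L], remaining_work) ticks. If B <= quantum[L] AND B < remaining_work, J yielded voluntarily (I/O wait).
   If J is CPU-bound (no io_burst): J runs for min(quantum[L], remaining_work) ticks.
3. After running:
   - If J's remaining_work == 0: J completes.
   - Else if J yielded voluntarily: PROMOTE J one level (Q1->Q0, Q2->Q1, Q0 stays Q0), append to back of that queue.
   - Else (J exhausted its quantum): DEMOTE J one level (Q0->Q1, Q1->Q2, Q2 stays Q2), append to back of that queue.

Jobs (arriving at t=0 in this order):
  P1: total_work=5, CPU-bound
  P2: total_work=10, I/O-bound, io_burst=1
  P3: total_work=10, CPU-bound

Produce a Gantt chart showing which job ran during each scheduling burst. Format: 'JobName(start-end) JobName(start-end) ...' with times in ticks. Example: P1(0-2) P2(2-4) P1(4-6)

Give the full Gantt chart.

t=0-3: P1@Q0 runs 3, rem=2, quantum used, demote→Q1. Q0=[P2,P3] Q1=[P1] Q2=[]
t=3-4: P2@Q0 runs 1, rem=9, I/O yield, promote→Q0. Q0=[P3,P2] Q1=[P1] Q2=[]
t=4-7: P3@Q0 runs 3, rem=7, quantum used, demote→Q1. Q0=[P2] Q1=[P1,P3] Q2=[]
t=7-8: P2@Q0 runs 1, rem=8, I/O yield, promote→Q0. Q0=[P2] Q1=[P1,P3] Q2=[]
t=8-9: P2@Q0 runs 1, rem=7, I/O yield, promote→Q0. Q0=[P2] Q1=[P1,P3] Q2=[]
t=9-10: P2@Q0 runs 1, rem=6, I/O yield, promote→Q0. Q0=[P2] Q1=[P1,P3] Q2=[]
t=10-11: P2@Q0 runs 1, rem=5, I/O yield, promote→Q0. Q0=[P2] Q1=[P1,P3] Q2=[]
t=11-12: P2@Q0 runs 1, rem=4, I/O yield, promote→Q0. Q0=[P2] Q1=[P1,P3] Q2=[]
t=12-13: P2@Q0 runs 1, rem=3, I/O yield, promote→Q0. Q0=[P2] Q1=[P1,P3] Q2=[]
t=13-14: P2@Q0 runs 1, rem=2, I/O yield, promote→Q0. Q0=[P2] Q1=[P1,P3] Q2=[]
t=14-15: P2@Q0 runs 1, rem=1, I/O yield, promote→Q0. Q0=[P2] Q1=[P1,P3] Q2=[]
t=15-16: P2@Q0 runs 1, rem=0, completes. Q0=[] Q1=[P1,P3] Q2=[]
t=16-18: P1@Q1 runs 2, rem=0, completes. Q0=[] Q1=[P3] Q2=[]
t=18-23: P3@Q1 runs 5, rem=2, quantum used, demote→Q2. Q0=[] Q1=[] Q2=[P3]
t=23-25: P3@Q2 runs 2, rem=0, completes. Q0=[] Q1=[] Q2=[]

Answer: P1(0-3) P2(3-4) P3(4-7) P2(7-8) P2(8-9) P2(9-10) P2(10-11) P2(11-12) P2(12-13) P2(13-14) P2(14-15) P2(15-16) P1(16-18) P3(18-23) P3(23-25)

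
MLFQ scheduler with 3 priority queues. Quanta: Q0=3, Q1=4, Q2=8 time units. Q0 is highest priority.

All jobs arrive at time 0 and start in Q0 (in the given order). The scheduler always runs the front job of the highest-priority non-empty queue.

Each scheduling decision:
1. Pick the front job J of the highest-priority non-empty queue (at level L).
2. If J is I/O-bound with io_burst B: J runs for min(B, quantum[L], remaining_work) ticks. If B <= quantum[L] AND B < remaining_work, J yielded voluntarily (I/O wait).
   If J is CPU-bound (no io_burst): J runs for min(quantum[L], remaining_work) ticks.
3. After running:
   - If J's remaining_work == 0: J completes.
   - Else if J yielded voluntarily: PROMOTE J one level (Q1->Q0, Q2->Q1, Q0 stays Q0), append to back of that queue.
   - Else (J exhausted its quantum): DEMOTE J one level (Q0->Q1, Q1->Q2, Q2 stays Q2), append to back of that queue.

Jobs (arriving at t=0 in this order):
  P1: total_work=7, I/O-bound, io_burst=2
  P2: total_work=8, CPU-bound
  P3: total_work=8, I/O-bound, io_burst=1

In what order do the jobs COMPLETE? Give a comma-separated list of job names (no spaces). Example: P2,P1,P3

Answer: P1,P3,P2

Derivation:
t=0-2: P1@Q0 runs 2, rem=5, I/O yield, promote→Q0. Q0=[P2,P3,P1] Q1=[] Q2=[]
t=2-5: P2@Q0 runs 3, rem=5, quantum used, demote→Q1. Q0=[P3,P1] Q1=[P2] Q2=[]
t=5-6: P3@Q0 runs 1, rem=7, I/O yield, promote→Q0. Q0=[P1,P3] Q1=[P2] Q2=[]
t=6-8: P1@Q0 runs 2, rem=3, I/O yield, promote→Q0. Q0=[P3,P1] Q1=[P2] Q2=[]
t=8-9: P3@Q0 runs 1, rem=6, I/O yield, promote→Q0. Q0=[P1,P3] Q1=[P2] Q2=[]
t=9-11: P1@Q0 runs 2, rem=1, I/O yield, promote→Q0. Q0=[P3,P1] Q1=[P2] Q2=[]
t=11-12: P3@Q0 runs 1, rem=5, I/O yield, promote→Q0. Q0=[P1,P3] Q1=[P2] Q2=[]
t=12-13: P1@Q0 runs 1, rem=0, completes. Q0=[P3] Q1=[P2] Q2=[]
t=13-14: P3@Q0 runs 1, rem=4, I/O yield, promote→Q0. Q0=[P3] Q1=[P2] Q2=[]
t=14-15: P3@Q0 runs 1, rem=3, I/O yield, promote→Q0. Q0=[P3] Q1=[P2] Q2=[]
t=15-16: P3@Q0 runs 1, rem=2, I/O yield, promote→Q0. Q0=[P3] Q1=[P2] Q2=[]
t=16-17: P3@Q0 runs 1, rem=1, I/O yield, promote→Q0. Q0=[P3] Q1=[P2] Q2=[]
t=17-18: P3@Q0 runs 1, rem=0, completes. Q0=[] Q1=[P2] Q2=[]
t=18-22: P2@Q1 runs 4, rem=1, quantum used, demote→Q2. Q0=[] Q1=[] Q2=[P2]
t=22-23: P2@Q2 runs 1, rem=0, completes. Q0=[] Q1=[] Q2=[]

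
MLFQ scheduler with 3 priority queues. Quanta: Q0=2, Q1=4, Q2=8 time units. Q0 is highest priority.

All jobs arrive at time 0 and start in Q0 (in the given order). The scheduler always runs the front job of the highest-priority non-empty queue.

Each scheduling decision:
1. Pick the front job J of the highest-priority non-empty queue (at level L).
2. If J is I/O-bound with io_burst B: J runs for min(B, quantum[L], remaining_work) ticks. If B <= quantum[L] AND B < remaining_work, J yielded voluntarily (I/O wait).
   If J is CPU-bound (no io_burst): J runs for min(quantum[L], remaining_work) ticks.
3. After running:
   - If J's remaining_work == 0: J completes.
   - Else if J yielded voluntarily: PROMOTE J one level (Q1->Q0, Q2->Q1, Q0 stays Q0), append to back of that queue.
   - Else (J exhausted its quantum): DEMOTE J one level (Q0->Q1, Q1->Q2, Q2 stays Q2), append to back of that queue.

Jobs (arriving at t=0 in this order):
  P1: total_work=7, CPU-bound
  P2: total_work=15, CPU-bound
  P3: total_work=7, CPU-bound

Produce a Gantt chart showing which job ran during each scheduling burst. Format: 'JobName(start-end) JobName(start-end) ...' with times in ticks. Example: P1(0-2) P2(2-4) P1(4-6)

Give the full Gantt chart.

Answer: P1(0-2) P2(2-4) P3(4-6) P1(6-10) P2(10-14) P3(14-18) P1(18-19) P2(19-27) P3(27-28) P2(28-29)

Derivation:
t=0-2: P1@Q0 runs 2, rem=5, quantum used, demote→Q1. Q0=[P2,P3] Q1=[P1] Q2=[]
t=2-4: P2@Q0 runs 2, rem=13, quantum used, demote→Q1. Q0=[P3] Q1=[P1,P2] Q2=[]
t=4-6: P3@Q0 runs 2, rem=5, quantum used, demote→Q1. Q0=[] Q1=[P1,P2,P3] Q2=[]
t=6-10: P1@Q1 runs 4, rem=1, quantum used, demote→Q2. Q0=[] Q1=[P2,P3] Q2=[P1]
t=10-14: P2@Q1 runs 4, rem=9, quantum used, demote→Q2. Q0=[] Q1=[P3] Q2=[P1,P2]
t=14-18: P3@Q1 runs 4, rem=1, quantum used, demote→Q2. Q0=[] Q1=[] Q2=[P1,P2,P3]
t=18-19: P1@Q2 runs 1, rem=0, completes. Q0=[] Q1=[] Q2=[P2,P3]
t=19-27: P2@Q2 runs 8, rem=1, quantum used, demote→Q2. Q0=[] Q1=[] Q2=[P3,P2]
t=27-28: P3@Q2 runs 1, rem=0, completes. Q0=[] Q1=[] Q2=[P2]
t=28-29: P2@Q2 runs 1, rem=0, completes. Q0=[] Q1=[] Q2=[]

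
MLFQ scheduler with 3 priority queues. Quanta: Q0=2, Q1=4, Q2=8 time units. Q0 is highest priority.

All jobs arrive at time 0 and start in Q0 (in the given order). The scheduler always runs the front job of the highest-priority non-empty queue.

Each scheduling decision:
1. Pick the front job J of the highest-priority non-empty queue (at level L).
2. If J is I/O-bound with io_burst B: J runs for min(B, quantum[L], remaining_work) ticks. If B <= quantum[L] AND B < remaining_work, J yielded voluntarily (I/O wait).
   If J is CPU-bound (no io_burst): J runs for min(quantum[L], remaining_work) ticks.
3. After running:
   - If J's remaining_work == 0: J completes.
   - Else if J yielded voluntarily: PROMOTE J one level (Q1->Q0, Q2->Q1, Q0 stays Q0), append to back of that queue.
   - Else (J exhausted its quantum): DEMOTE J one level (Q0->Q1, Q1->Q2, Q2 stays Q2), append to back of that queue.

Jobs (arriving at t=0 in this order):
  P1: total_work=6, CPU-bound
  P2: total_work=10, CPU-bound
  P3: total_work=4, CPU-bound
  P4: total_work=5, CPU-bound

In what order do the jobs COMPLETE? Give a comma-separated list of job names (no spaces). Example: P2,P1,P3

t=0-2: P1@Q0 runs 2, rem=4, quantum used, demote→Q1. Q0=[P2,P3,P4] Q1=[P1] Q2=[]
t=2-4: P2@Q0 runs 2, rem=8, quantum used, demote→Q1. Q0=[P3,P4] Q1=[P1,P2] Q2=[]
t=4-6: P3@Q0 runs 2, rem=2, quantum used, demote→Q1. Q0=[P4] Q1=[P1,P2,P3] Q2=[]
t=6-8: P4@Q0 runs 2, rem=3, quantum used, demote→Q1. Q0=[] Q1=[P1,P2,P3,P4] Q2=[]
t=8-12: P1@Q1 runs 4, rem=0, completes. Q0=[] Q1=[P2,P3,P4] Q2=[]
t=12-16: P2@Q1 runs 4, rem=4, quantum used, demote→Q2. Q0=[] Q1=[P3,P4] Q2=[P2]
t=16-18: P3@Q1 runs 2, rem=0, completes. Q0=[] Q1=[P4] Q2=[P2]
t=18-21: P4@Q1 runs 3, rem=0, completes. Q0=[] Q1=[] Q2=[P2]
t=21-25: P2@Q2 runs 4, rem=0, completes. Q0=[] Q1=[] Q2=[]

Answer: P1,P3,P4,P2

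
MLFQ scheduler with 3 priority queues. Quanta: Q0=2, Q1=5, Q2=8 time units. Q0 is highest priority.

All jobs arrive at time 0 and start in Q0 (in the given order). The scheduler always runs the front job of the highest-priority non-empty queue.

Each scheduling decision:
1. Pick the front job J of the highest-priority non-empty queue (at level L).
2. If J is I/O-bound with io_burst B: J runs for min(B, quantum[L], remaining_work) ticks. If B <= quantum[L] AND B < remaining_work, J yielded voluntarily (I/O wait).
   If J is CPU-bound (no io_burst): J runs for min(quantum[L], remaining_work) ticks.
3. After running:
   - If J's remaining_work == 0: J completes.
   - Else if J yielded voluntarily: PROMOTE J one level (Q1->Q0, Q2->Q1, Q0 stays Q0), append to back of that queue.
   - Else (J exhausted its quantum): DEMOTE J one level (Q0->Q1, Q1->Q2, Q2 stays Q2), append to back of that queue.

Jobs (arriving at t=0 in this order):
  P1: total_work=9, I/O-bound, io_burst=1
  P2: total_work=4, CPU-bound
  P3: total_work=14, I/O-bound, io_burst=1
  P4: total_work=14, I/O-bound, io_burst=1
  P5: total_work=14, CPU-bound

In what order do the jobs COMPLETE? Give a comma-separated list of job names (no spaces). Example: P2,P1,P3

t=0-1: P1@Q0 runs 1, rem=8, I/O yield, promote→Q0. Q0=[P2,P3,P4,P5,P1] Q1=[] Q2=[]
t=1-3: P2@Q0 runs 2, rem=2, quantum used, demote→Q1. Q0=[P3,P4,P5,P1] Q1=[P2] Q2=[]
t=3-4: P3@Q0 runs 1, rem=13, I/O yield, promote→Q0. Q0=[P4,P5,P1,P3] Q1=[P2] Q2=[]
t=4-5: P4@Q0 runs 1, rem=13, I/O yield, promote→Q0. Q0=[P5,P1,P3,P4] Q1=[P2] Q2=[]
t=5-7: P5@Q0 runs 2, rem=12, quantum used, demote→Q1. Q0=[P1,P3,P4] Q1=[P2,P5] Q2=[]
t=7-8: P1@Q0 runs 1, rem=7, I/O yield, promote→Q0. Q0=[P3,P4,P1] Q1=[P2,P5] Q2=[]
t=8-9: P3@Q0 runs 1, rem=12, I/O yield, promote→Q0. Q0=[P4,P1,P3] Q1=[P2,P5] Q2=[]
t=9-10: P4@Q0 runs 1, rem=12, I/O yield, promote→Q0. Q0=[P1,P3,P4] Q1=[P2,P5] Q2=[]
t=10-11: P1@Q0 runs 1, rem=6, I/O yield, promote→Q0. Q0=[P3,P4,P1] Q1=[P2,P5] Q2=[]
t=11-12: P3@Q0 runs 1, rem=11, I/O yield, promote→Q0. Q0=[P4,P1,P3] Q1=[P2,P5] Q2=[]
t=12-13: P4@Q0 runs 1, rem=11, I/O yield, promote→Q0. Q0=[P1,P3,P4] Q1=[P2,P5] Q2=[]
t=13-14: P1@Q0 runs 1, rem=5, I/O yield, promote→Q0. Q0=[P3,P4,P1] Q1=[P2,P5] Q2=[]
t=14-15: P3@Q0 runs 1, rem=10, I/O yield, promote→Q0. Q0=[P4,P1,P3] Q1=[P2,P5] Q2=[]
t=15-16: P4@Q0 runs 1, rem=10, I/O yield, promote→Q0. Q0=[P1,P3,P4] Q1=[P2,P5] Q2=[]
t=16-17: P1@Q0 runs 1, rem=4, I/O yield, promote→Q0. Q0=[P3,P4,P1] Q1=[P2,P5] Q2=[]
t=17-18: P3@Q0 runs 1, rem=9, I/O yield, promote→Q0. Q0=[P4,P1,P3] Q1=[P2,P5] Q2=[]
t=18-19: P4@Q0 runs 1, rem=9, I/O yield, promote→Q0. Q0=[P1,P3,P4] Q1=[P2,P5] Q2=[]
t=19-20: P1@Q0 runs 1, rem=3, I/O yield, promote→Q0. Q0=[P3,P4,P1] Q1=[P2,P5] Q2=[]
t=20-21: P3@Q0 runs 1, rem=8, I/O yield, promote→Q0. Q0=[P4,P1,P3] Q1=[P2,P5] Q2=[]
t=21-22: P4@Q0 runs 1, rem=8, I/O yield, promote→Q0. Q0=[P1,P3,P4] Q1=[P2,P5] Q2=[]
t=22-23: P1@Q0 runs 1, rem=2, I/O yield, promote→Q0. Q0=[P3,P4,P1] Q1=[P2,P5] Q2=[]
t=23-24: P3@Q0 runs 1, rem=7, I/O yield, promote→Q0. Q0=[P4,P1,P3] Q1=[P2,P5] Q2=[]
t=24-25: P4@Q0 runs 1, rem=7, I/O yield, promote→Q0. Q0=[P1,P3,P4] Q1=[P2,P5] Q2=[]
t=25-26: P1@Q0 runs 1, rem=1, I/O yield, promote→Q0. Q0=[P3,P4,P1] Q1=[P2,P5] Q2=[]
t=26-27: P3@Q0 runs 1, rem=6, I/O yield, promote→Q0. Q0=[P4,P1,P3] Q1=[P2,P5] Q2=[]
t=27-28: P4@Q0 runs 1, rem=6, I/O yield, promote→Q0. Q0=[P1,P3,P4] Q1=[P2,P5] Q2=[]
t=28-29: P1@Q0 runs 1, rem=0, completes. Q0=[P3,P4] Q1=[P2,P5] Q2=[]
t=29-30: P3@Q0 runs 1, rem=5, I/O yield, promote→Q0. Q0=[P4,P3] Q1=[P2,P5] Q2=[]
t=30-31: P4@Q0 runs 1, rem=5, I/O yield, promote→Q0. Q0=[P3,P4] Q1=[P2,P5] Q2=[]
t=31-32: P3@Q0 runs 1, rem=4, I/O yield, promote→Q0. Q0=[P4,P3] Q1=[P2,P5] Q2=[]
t=32-33: P4@Q0 runs 1, rem=4, I/O yield, promote→Q0. Q0=[P3,P4] Q1=[P2,P5] Q2=[]
t=33-34: P3@Q0 runs 1, rem=3, I/O yield, promote→Q0. Q0=[P4,P3] Q1=[P2,P5] Q2=[]
t=34-35: P4@Q0 runs 1, rem=3, I/O yield, promote→Q0. Q0=[P3,P4] Q1=[P2,P5] Q2=[]
t=35-36: P3@Q0 runs 1, rem=2, I/O yield, promote→Q0. Q0=[P4,P3] Q1=[P2,P5] Q2=[]
t=36-37: P4@Q0 runs 1, rem=2, I/O yield, promote→Q0. Q0=[P3,P4] Q1=[P2,P5] Q2=[]
t=37-38: P3@Q0 runs 1, rem=1, I/O yield, promote→Q0. Q0=[P4,P3] Q1=[P2,P5] Q2=[]
t=38-39: P4@Q0 runs 1, rem=1, I/O yield, promote→Q0. Q0=[P3,P4] Q1=[P2,P5] Q2=[]
t=39-40: P3@Q0 runs 1, rem=0, completes. Q0=[P4] Q1=[P2,P5] Q2=[]
t=40-41: P4@Q0 runs 1, rem=0, completes. Q0=[] Q1=[P2,P5] Q2=[]
t=41-43: P2@Q1 runs 2, rem=0, completes. Q0=[] Q1=[P5] Q2=[]
t=43-48: P5@Q1 runs 5, rem=7, quantum used, demote→Q2. Q0=[] Q1=[] Q2=[P5]
t=48-55: P5@Q2 runs 7, rem=0, completes. Q0=[] Q1=[] Q2=[]

Answer: P1,P3,P4,P2,P5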